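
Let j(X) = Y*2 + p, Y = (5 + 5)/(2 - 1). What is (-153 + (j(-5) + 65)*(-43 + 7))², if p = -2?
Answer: 9865881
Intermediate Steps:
Y = 10 (Y = 10/1 = 10*1 = 10)
j(X) = 18 (j(X) = 10*2 - 2 = 20 - 2 = 18)
(-153 + (j(-5) + 65)*(-43 + 7))² = (-153 + (18 + 65)*(-43 + 7))² = (-153 + 83*(-36))² = (-153 - 2988)² = (-3141)² = 9865881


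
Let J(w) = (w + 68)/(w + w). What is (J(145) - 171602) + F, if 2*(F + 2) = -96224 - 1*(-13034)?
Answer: -61827497/290 ≈ -2.1320e+5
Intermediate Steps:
F = -41597 (F = -2 + (-96224 - 1*(-13034))/2 = -2 + (-96224 + 13034)/2 = -2 + (½)*(-83190) = -2 - 41595 = -41597)
J(w) = (68 + w)/(2*w) (J(w) = (68 + w)/((2*w)) = (68 + w)*(1/(2*w)) = (68 + w)/(2*w))
(J(145) - 171602) + F = ((½)*(68 + 145)/145 - 171602) - 41597 = ((½)*(1/145)*213 - 171602) - 41597 = (213/290 - 171602) - 41597 = -49764367/290 - 41597 = -61827497/290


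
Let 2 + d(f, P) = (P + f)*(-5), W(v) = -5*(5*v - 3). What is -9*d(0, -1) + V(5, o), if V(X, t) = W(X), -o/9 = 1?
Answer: -137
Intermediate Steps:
o = -9 (o = -9*1 = -9)
W(v) = 15 - 25*v (W(v) = -5*(-3 + 5*v) = 15 - 25*v)
d(f, P) = -2 - 5*P - 5*f (d(f, P) = -2 + (P + f)*(-5) = -2 + (-5*P - 5*f) = -2 - 5*P - 5*f)
V(X, t) = 15 - 25*X
-9*d(0, -1) + V(5, o) = -9*(-2 - 5*(-1) - 5*0) + (15 - 25*5) = -9*(-2 + 5 + 0) + (15 - 125) = -9*3 - 110 = -27 - 110 = -137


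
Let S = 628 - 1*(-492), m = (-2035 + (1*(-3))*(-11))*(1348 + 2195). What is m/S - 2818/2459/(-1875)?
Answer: -467193664037/73770000 ≈ -6333.1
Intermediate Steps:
m = -7093086 (m = (-2035 - 3*(-11))*3543 = (-2035 + 33)*3543 = -2002*3543 = -7093086)
S = 1120 (S = 628 + 492 = 1120)
m/S - 2818/2459/(-1875) = -7093086/1120 - 2818/2459/(-1875) = -7093086*1/1120 - 2818*1/2459*(-1/1875) = -506649/80 - 2818/2459*(-1/1875) = -506649/80 + 2818/4610625 = -467193664037/73770000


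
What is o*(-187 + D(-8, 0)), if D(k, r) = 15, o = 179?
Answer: -30788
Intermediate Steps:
o*(-187 + D(-8, 0)) = 179*(-187 + 15) = 179*(-172) = -30788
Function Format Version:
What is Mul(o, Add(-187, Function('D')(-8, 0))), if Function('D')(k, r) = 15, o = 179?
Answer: -30788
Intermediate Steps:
Mul(o, Add(-187, Function('D')(-8, 0))) = Mul(179, Add(-187, 15)) = Mul(179, -172) = -30788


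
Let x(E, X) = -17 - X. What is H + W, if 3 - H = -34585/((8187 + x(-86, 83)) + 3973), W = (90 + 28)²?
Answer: 33598841/2412 ≈ 13930.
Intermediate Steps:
W = 13924 (W = 118² = 13924)
H = 14153/2412 (H = 3 - (-34585)/((8187 + (-17 - 1*83)) + 3973) = 3 - (-34585)/((8187 + (-17 - 83)) + 3973) = 3 - (-34585)/((8187 - 100) + 3973) = 3 - (-34585)/(8087 + 3973) = 3 - (-34585)/12060 = 3 - 1*(-6917/2412) = 3 + 6917/2412 = 14153/2412 ≈ 5.8677)
H + W = 14153/2412 + 13924 = 33598841/2412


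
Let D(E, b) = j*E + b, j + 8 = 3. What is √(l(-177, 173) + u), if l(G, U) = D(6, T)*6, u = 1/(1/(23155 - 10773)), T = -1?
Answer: 2*√3049 ≈ 110.44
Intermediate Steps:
j = -5 (j = -8 + 3 = -5)
u = 12382 (u = 1/(1/12382) = 12382)
D(E, b) = b - 5*E (D(E, b) = -5*E + b = b - 5*E)
l(G, U) = -186 (l(G, U) = (-1 - 5*6)*6 = (-1 - 30)*6 = -31*6 = -186)
√(l(-177, 173) + u) = √(-186 + 12382) = √12196 = 2*√3049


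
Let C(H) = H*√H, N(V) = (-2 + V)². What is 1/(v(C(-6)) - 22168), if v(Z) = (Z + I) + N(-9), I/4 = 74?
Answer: I/(-21751*I + 6*√6) ≈ -4.5975e-5 + 3.1065e-8*I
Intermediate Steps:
I = 296 (I = 4*74 = 296)
C(H) = H^(3/2)
v(Z) = 417 + Z (v(Z) = (Z + 296) + (-2 - 9)² = (296 + Z) + (-11)² = (296 + Z) + 121 = 417 + Z)
1/(v(C(-6)) - 22168) = 1/((417 + (-6)^(3/2)) - 22168) = 1/((417 - 6*I*√6) - 22168) = 1/(-21751 - 6*I*√6)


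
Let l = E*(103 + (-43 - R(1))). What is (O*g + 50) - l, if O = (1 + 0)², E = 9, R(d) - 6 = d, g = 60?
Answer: -367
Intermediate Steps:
R(d) = 6 + d
O = 1 (O = 1² = 1)
l = 477 (l = 9*(103 + (-43 - (6 + 1))) = 9*(103 + (-43 - 1*7)) = 9*(103 + (-43 - 7)) = 9*(103 - 50) = 9*53 = 477)
(O*g + 50) - l = (1*60 + 50) - 1*477 = (60 + 50) - 477 = 110 - 477 = -367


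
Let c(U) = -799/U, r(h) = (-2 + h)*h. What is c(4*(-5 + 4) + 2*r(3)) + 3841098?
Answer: 7681397/2 ≈ 3.8407e+6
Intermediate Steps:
r(h) = h*(-2 + h)
c(4*(-5 + 4) + 2*r(3)) + 3841098 = -799/(4*(-5 + 4) + 2*(3*(-2 + 3))) + 3841098 = -799/(4*(-1) + 2*(3*1)) + 3841098 = -799/(-4 + 2*3) + 3841098 = -799/(-4 + 6) + 3841098 = -799/2 + 3841098 = 7681397/2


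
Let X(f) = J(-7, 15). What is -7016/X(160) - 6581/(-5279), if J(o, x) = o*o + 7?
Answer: -4583616/36953 ≈ -124.04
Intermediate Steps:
J(o, x) = 7 + o² (J(o, x) = o² + 7 = 7 + o²)
X(f) = 56 (X(f) = 7 + (-7)² = 7 + 49 = 56)
-7016/X(160) - 6581/(-5279) = -7016/56 - 6581/(-5279) = -7016*1/56 - 6581*(-1/5279) = -877/7 + 6581/5279 = -4583616/36953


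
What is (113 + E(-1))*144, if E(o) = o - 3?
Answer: 15696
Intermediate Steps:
E(o) = -3 + o
(113 + E(-1))*144 = (113 + (-3 - 1))*144 = (113 - 4)*144 = 109*144 = 15696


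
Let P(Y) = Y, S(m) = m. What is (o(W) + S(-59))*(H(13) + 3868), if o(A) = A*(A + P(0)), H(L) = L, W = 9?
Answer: 85382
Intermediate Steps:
o(A) = A**2 (o(A) = A*(A + 0) = A*A = A**2)
(o(W) + S(-59))*(H(13) + 3868) = (9**2 - 59)*(13 + 3868) = (81 - 59)*3881 = 22*3881 = 85382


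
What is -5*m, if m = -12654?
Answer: 63270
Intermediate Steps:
-5*m = -5*(-12654) = 63270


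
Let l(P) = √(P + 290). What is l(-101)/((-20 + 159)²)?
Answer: 3*√21/19321 ≈ 0.00071154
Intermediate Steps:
l(P) = √(290 + P)
l(-101)/((-20 + 159)²) = √(290 - 101)/((-20 + 159)²) = √189/(139²) = (3*√21)/19321 = (3*√21)*(1/19321) = 3*√21/19321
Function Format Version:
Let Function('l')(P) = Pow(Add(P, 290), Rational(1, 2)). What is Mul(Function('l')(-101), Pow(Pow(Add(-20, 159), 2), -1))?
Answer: Mul(Rational(3, 19321), Pow(21, Rational(1, 2))) ≈ 0.00071154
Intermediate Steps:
Function('l')(P) = Pow(Add(290, P), Rational(1, 2))
Mul(Function('l')(-101), Pow(Pow(Add(-20, 159), 2), -1)) = Mul(Pow(Add(290, -101), Rational(1, 2)), Pow(Pow(Add(-20, 159), 2), -1)) = Mul(Pow(189, Rational(1, 2)), Pow(Pow(139, 2), -1)) = Mul(Mul(3, Pow(21, Rational(1, 2))), Pow(19321, -1)) = Mul(Mul(3, Pow(21, Rational(1, 2))), Rational(1, 19321)) = Mul(Rational(3, 19321), Pow(21, Rational(1, 2)))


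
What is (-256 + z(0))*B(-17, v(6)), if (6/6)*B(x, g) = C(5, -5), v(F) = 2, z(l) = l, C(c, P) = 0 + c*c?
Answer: -6400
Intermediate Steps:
C(c, P) = c² (C(c, P) = 0 + c² = c²)
B(x, g) = 25 (B(x, g) = 5² = 25)
(-256 + z(0))*B(-17, v(6)) = (-256 + 0)*25 = -256*25 = -6400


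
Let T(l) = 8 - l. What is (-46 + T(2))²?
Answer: 1600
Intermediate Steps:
(-46 + T(2))² = (-46 + (8 - 1*2))² = (-46 + (8 - 2))² = (-46 + 6)² = (-40)² = 1600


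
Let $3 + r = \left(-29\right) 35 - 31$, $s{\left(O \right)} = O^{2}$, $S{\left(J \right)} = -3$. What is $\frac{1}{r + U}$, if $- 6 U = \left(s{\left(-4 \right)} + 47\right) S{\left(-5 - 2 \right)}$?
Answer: $- \frac{2}{2035} \approx -0.0009828$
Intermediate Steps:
$U = \frac{63}{2}$ ($U = - \frac{\left(\left(-4\right)^{2} + 47\right) \left(-3\right)}{6} = - \frac{\left(16 + 47\right) \left(-3\right)}{6} = - \frac{63 \left(-3\right)}{6} = \left(- \frac{1}{6}\right) \left(-189\right) = \frac{63}{2} \approx 31.5$)
$r = -1049$ ($r = -3 - 1046 = -1049$)
$\frac{1}{r + U} = \frac{1}{-1049 + \frac{63}{2}} = \frac{1}{- \frac{2035}{2}} = - \frac{2}{2035}$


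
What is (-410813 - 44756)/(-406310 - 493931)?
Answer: 455569/900241 ≈ 0.50605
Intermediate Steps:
(-410813 - 44756)/(-406310 - 493931) = -455569/(-900241) = -455569*(-1/900241) = 455569/900241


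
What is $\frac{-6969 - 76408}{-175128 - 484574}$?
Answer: $\frac{83377}{659702} \approx 0.12639$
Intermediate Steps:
$\frac{-6969 - 76408}{-175128 - 484574} = - \frac{83377}{-659702} = \left(-83377\right) \left(- \frac{1}{659702}\right) = \frac{83377}{659702}$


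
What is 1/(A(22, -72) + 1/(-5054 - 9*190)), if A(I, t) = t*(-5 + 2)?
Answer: 6764/1461023 ≈ 0.0046296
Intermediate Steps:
A(I, t) = -3*t (A(I, t) = t*(-3) = -3*t)
1/(A(22, -72) + 1/(-5054 - 9*190)) = 1/(-3*(-72) + 1/(-5054 - 9*190)) = 1/(216 + 1/(-5054 - 1710)) = 1/(216 + 1/(-6764)) = 1/(216 - 1/6764) = 1/(1461023/6764) = 6764/1461023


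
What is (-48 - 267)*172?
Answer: -54180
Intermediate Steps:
(-48 - 267)*172 = -315*172 = -54180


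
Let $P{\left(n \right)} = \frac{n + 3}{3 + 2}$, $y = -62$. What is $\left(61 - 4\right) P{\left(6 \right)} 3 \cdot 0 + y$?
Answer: $-62$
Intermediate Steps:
$P{\left(n \right)} = \frac{3}{5} + \frac{n}{5}$ ($P{\left(n \right)} = \frac{3 + n}{5} = \left(3 + n\right) \frac{1}{5} = \frac{3}{5} + \frac{n}{5}$)
$\left(61 - 4\right) P{\left(6 \right)} 3 \cdot 0 + y = \left(61 - 4\right) \left(\frac{3}{5} + \frac{1}{5} \cdot 6\right) 3 \cdot 0 - 62 = \left(61 - 4\right) \left(\frac{3}{5} + \frac{6}{5}\right) 3 \cdot 0 - 62 = 57 \cdot \frac{9}{5} \cdot 3 \cdot 0 - 62 = 57 \cdot \frac{27}{5} \cdot 0 - 62 = 57 \cdot 0 - 62 = 0 - 62 = -62$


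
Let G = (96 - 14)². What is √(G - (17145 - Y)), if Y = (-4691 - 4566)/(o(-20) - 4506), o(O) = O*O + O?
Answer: 3*I*√19707513046/4126 ≈ 102.07*I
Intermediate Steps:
o(O) = O + O² (o(O) = O² + O = O + O²)
Y = 9257/4126 (Y = (-4691 - 4566)/(-20*(1 - 20) - 4506) = -9257/(-20*(-19) - 4506) = -9257/(380 - 4506) = -9257/(-4126) = -9257*(-1/4126) = 9257/4126 ≈ 2.2436)
G = 6724 (G = 82² = 6724)
√(G - (17145 - Y)) = √(6724 - (17145 - 1*9257/4126)) = √(6724 - (17145 - 9257/4126)) = √(6724 - 1*70731013/4126) = √(6724 - 70731013/4126) = √(-42987789/4126) = 3*I*√19707513046/4126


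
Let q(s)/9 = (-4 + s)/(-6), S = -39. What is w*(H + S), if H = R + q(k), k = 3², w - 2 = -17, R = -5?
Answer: 1545/2 ≈ 772.50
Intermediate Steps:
w = -15 (w = 2 - 17 = -15)
k = 9
q(s) = 6 - 3*s/2 (q(s) = 9*((-4 + s)/(-6)) = 9*((-4 + s)*(-⅙)) = 9*(⅔ - s/6) = 6 - 3*s/2)
H = -25/2 (H = -5 + (6 - 3/2*9) = -5 + (6 - 27/2) = -5 - 15/2 = -25/2 ≈ -12.500)
w*(H + S) = -15*(-25/2 - 39) = -15*(-103/2) = 1545/2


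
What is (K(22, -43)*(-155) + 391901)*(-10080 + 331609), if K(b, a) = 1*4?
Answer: 125808188649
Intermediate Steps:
K(b, a) = 4
(K(22, -43)*(-155) + 391901)*(-10080 + 331609) = (4*(-155) + 391901)*(-10080 + 331609) = (-620 + 391901)*321529 = 391281*321529 = 125808188649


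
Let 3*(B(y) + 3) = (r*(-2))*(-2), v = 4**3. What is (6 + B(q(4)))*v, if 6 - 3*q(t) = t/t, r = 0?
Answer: 192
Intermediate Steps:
v = 64
q(t) = 5/3 (q(t) = 2 - t/(3*t) = 2 - 1/3*1 = 2 - 1/3 = 5/3)
B(y) = -3 (B(y) = -3 + ((0*(-2))*(-2))/3 = -3 + (0*(-2))/3 = -3 + (1/3)*0 = -3 + 0 = -3)
(6 + B(q(4)))*v = (6 - 3)*64 = 3*64 = 192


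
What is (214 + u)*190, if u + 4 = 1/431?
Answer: 17197090/431 ≈ 39900.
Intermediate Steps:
u = -1723/431 (u = -4 + 1/431 = -1723/431 ≈ -3.9977)
(214 + u)*190 = (214 - 1723/431)*190 = (90511/431)*190 = 17197090/431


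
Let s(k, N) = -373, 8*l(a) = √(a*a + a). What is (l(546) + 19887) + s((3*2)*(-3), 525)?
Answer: 19514 + √298662/8 ≈ 19582.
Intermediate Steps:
l(a) = √(a + a²)/8 (l(a) = √(a*a + a)/8 = √(a² + a)/8 = √(a + a²)/8)
(l(546) + 19887) + s((3*2)*(-3), 525) = (√(546*(1 + 546))/8 + 19887) - 373 = (√(546*547)/8 + 19887) - 373 = (√298662/8 + 19887) - 373 = (19887 + √298662/8) - 373 = 19514 + √298662/8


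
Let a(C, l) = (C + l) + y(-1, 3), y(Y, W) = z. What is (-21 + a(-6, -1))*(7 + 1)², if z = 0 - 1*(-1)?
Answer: -1728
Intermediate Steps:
z = 1 (z = 0 + 1 = 1)
y(Y, W) = 1
a(C, l) = 1 + C + l (a(C, l) = (C + l) + 1 = 1 + C + l)
(-21 + a(-6, -1))*(7 + 1)² = (-21 + (1 - 6 - 1))*(7 + 1)² = (-21 - 6)*8² = -27*64 = -1728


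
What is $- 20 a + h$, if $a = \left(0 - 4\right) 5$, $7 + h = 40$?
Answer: $433$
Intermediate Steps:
$h = 33$ ($h = -7 + 40 = 33$)
$a = -20$ ($a = \left(-4\right) 5 = -20$)
$- 20 a + h = \left(-20\right) \left(-20\right) + 33 = 400 + 33 = 433$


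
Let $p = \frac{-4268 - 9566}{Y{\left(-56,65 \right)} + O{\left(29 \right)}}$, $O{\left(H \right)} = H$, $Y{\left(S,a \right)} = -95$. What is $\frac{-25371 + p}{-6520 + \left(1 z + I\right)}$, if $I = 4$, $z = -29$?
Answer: $\frac{118618}{30855} \approx 3.8444$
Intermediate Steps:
$p = \frac{6917}{33}$ ($p = \frac{-4268 - 9566}{-95 + 29} = - \frac{13834}{-66} = \left(-13834\right) \left(- \frac{1}{66}\right) = \frac{6917}{33} \approx 209.61$)
$\frac{-25371 + p}{-6520 + \left(1 z + I\right)} = \frac{-25371 + \frac{6917}{33}}{-6520 + \left(1 \left(-29\right) + 4\right)} = - \frac{830326}{33 \left(-6520 + \left(-29 + 4\right)\right)} = - \frac{830326}{33 \left(-6520 - 25\right)} = - \frac{830326}{33 \left(-6545\right)} = \left(- \frac{830326}{33}\right) \left(- \frac{1}{6545}\right) = \frac{118618}{30855}$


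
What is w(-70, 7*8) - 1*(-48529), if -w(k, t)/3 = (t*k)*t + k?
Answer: 707299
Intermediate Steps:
w(k, t) = -3*k - 3*k*t² (w(k, t) = -3*((t*k)*t + k) = -3*((k*t)*t + k) = -3*(k*t² + k) = -3*(k + k*t²) = -3*k - 3*k*t²)
w(-70, 7*8) - 1*(-48529) = -3*(-70)*(1 + (7*8)²) - 1*(-48529) = -3*(-70)*(1 + 56²) + 48529 = -3*(-70)*(1 + 3136) + 48529 = -3*(-70)*3137 + 48529 = 658770 + 48529 = 707299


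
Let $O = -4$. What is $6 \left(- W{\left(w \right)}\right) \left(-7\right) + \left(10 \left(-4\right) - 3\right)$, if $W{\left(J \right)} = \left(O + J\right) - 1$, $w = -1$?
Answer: $-295$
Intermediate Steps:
$W{\left(J \right)} = -5 + J$ ($W{\left(J \right)} = \left(-4 + J\right) - 1 = -5 + J$)
$6 \left(- W{\left(w \right)}\right) \left(-7\right) + \left(10 \left(-4\right) - 3\right) = 6 \left(- (-5 - 1)\right) \left(-7\right) + \left(10 \left(-4\right) - 3\right) = 6 \left(\left(-1\right) \left(-6\right)\right) \left(-7\right) - 43 = 6 \cdot 6 \left(-7\right) - 43 = 36 \left(-7\right) - 43 = -252 - 43 = -295$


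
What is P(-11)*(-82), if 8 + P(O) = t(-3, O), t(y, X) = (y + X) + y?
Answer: 2050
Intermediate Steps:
t(y, X) = X + 2*y (t(y, X) = (X + y) + y = X + 2*y)
P(O) = -14 + O (P(O) = -8 + (O + 2*(-3)) = -8 + (O - 6) = -8 + (-6 + O) = -14 + O)
P(-11)*(-82) = (-14 - 11)*(-82) = -25*(-82) = 2050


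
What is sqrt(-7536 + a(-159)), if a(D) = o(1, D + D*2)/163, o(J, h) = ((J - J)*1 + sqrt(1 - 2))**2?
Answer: I*sqrt(200224147)/163 ≈ 86.81*I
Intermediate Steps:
o(J, h) = -1 (o(J, h) = (0*1 + sqrt(-1))**2 = (0 + I)**2 = I**2 = -1)
a(D) = -1/163
sqrt(-7536 + a(-159)) = sqrt(-7536 - 1/163) = sqrt(-1228369/163) = I*sqrt(200224147)/163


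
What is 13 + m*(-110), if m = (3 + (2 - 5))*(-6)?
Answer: 13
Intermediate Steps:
m = 0 (m = (3 - 3)*(-6) = 0*(-6) = 0)
13 + m*(-110) = 13 + 0*(-110) = 13 + 0 = 13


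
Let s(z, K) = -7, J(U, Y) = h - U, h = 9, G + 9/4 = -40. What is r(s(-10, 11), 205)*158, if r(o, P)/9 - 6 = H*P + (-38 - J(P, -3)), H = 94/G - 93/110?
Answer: -1230317955/1859 ≈ -6.6182e+5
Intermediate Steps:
G = -169/4 (G = -9/4 - 40 = -169/4 ≈ -42.250)
J(U, Y) = 9 - U
H = -57077/18590 (H = 94/(-169/4) - 93/110 = 94*(-4/169) - 93*1/110 = -376/169 - 93/110 = -57077/18590 ≈ -3.0703)
r(o, P) = -369 - 346383*P/18590 (r(o, P) = 54 + 9*(-57077*P/18590 + (-38 - (9 - P))) = 54 + 9*(-57077*P/18590 + (-38 + (-9 + P))) = 54 + 9*(-57077*P/18590 + (-47 + P)) = 54 + 9*(-47 - 38487*P/18590) = 54 + (-423 - 346383*P/18590) = -369 - 346383*P/18590)
r(s(-10, 11), 205)*158 = (-369 - 346383/18590*205)*158 = (-369 - 14201703/3718)*158 = -15573645/3718*158 = -1230317955/1859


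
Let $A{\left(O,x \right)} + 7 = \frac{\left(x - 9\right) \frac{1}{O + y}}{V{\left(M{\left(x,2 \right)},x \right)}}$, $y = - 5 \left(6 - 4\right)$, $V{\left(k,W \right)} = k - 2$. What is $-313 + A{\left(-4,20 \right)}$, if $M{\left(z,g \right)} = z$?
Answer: $- \frac{80651}{252} \approx -320.04$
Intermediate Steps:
$V{\left(k,W \right)} = -2 + k$
$y = -10$ ($y = \left(-5\right) 2 = -10$)
$A{\left(O,x \right)} = -7 + \frac{-9 + x}{\left(-10 + O\right) \left(-2 + x\right)}$ ($A{\left(O,x \right)} = -7 + \frac{\left(x - 9\right) \frac{1}{O - 10}}{-2 + x} = -7 + \frac{\left(-9 + x\right) \frac{1}{-10 + O}}{-2 + x} = -7 + \frac{\frac{1}{-10 + O} \left(-9 + x\right)}{-2 + x} = -7 + \frac{-9 + x}{\left(-10 + O\right) \left(-2 + x\right)}$)
$-313 + A{\left(-4,20 \right)} = -313 + \frac{-149 + 71 \cdot 20 - - 28 \left(-2 + 20\right)}{\left(-10 - 4\right) \left(-2 + 20\right)} = -313 + \frac{-149 + 1420 - \left(-28\right) 18}{\left(-14\right) 18} = -313 - \frac{-149 + 1420 + 504}{252} = -313 - \frac{1}{252} \cdot 1775 = -313 - \frac{1775}{252} = - \frac{80651}{252}$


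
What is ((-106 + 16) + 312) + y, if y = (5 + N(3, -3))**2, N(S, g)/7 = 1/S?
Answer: 2482/9 ≈ 275.78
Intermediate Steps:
N(S, g) = 7/S
y = 484/9 (y = (5 + 7/3)**2 = (22/3)**2 = 484/9 ≈ 53.778)
((-106 + 16) + 312) + y = ((-106 + 16) + 312) + 484/9 = (-90 + 312) + 484/9 = 222 + 484/9 = 2482/9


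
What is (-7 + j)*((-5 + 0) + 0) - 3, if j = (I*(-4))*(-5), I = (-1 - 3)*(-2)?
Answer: -768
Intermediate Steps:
I = 8 (I = -4*(-2) = 8)
j = 160 (j = (8*(-4))*(-5) = -32*(-5) = 160)
(-7 + j)*((-5 + 0) + 0) - 3 = (-7 + 160)*((-5 + 0) + 0) - 3 = 153*(-5 + 0) - 3 = 153*(-5) - 3 = -765 - 3 = -768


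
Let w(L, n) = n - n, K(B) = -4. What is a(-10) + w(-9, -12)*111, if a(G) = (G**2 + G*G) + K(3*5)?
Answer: 196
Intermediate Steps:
a(G) = -4 + 2*G**2 (a(G) = (G**2 + G*G) - 4 = (G**2 + G**2) - 4 = 2*G**2 - 4 = -4 + 2*G**2)
w(L, n) = 0
a(-10) + w(-9, -12)*111 = (-4 + 2*(-10)**2) + 0*111 = (-4 + 2*100) + 0 = (-4 + 200) + 0 = 196 + 0 = 196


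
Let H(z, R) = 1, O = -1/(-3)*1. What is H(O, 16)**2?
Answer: 1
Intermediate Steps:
O = 1/3 (O = -1*(-1/3)*1 = (1/3)*1 = 1/3 ≈ 0.33333)
H(O, 16)**2 = 1**2 = 1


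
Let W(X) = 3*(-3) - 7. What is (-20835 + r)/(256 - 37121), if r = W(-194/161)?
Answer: 20851/36865 ≈ 0.56560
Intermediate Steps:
W(X) = -16 (W(X) = -9 - 7 = -16)
r = -16
(-20835 + r)/(256 - 37121) = (-20835 - 16)/(256 - 37121) = -20851/(-36865) = -20851*(-1/36865) = 20851/36865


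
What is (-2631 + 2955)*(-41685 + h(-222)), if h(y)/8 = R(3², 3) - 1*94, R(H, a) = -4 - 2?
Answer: -13765140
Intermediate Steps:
R(H, a) = -6
h(y) = -800 (h(y) = 8*(-6 - 1*94) = 8*(-6 - 94) = 8*(-100) = -800)
(-2631 + 2955)*(-41685 + h(-222)) = (-2631 + 2955)*(-41685 - 800) = 324*(-42485) = -13765140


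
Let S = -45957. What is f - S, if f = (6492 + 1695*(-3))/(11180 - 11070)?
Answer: 5056677/110 ≈ 45970.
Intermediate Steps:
f = 1407/110 (f = (6492 - 5085)/110 = 1407*(1/110) = 1407/110 ≈ 12.791)
f - S = 1407/110 - 1*(-45957) = 1407/110 + 45957 = 5056677/110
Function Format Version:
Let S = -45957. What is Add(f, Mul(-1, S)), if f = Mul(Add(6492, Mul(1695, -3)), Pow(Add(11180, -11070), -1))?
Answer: Rational(5056677, 110) ≈ 45970.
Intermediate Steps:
f = Rational(1407, 110) (f = Mul(Add(6492, -5085), Pow(110, -1)) = Mul(1407, Rational(1, 110)) = Rational(1407, 110) ≈ 12.791)
Add(f, Mul(-1, S)) = Add(Rational(1407, 110), Mul(-1, -45957)) = Add(Rational(1407, 110), 45957) = Rational(5056677, 110)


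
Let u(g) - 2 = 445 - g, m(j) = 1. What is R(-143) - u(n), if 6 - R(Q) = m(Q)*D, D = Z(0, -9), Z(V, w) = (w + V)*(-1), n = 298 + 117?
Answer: -35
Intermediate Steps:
n = 415
Z(V, w) = -V - w (Z(V, w) = (V + w)*(-1) = -V - w)
u(g) = 447 - g (u(g) = 2 + (445 - g) = 447 - g)
D = 9 (D = -1*0 - 1*(-9) = 0 + 9 = 9)
R(Q) = -3 (R(Q) = 6 - 9 = -3)
R(-143) - u(n) = -3 - (447 - 1*415) = -3 - (447 - 415) = -3 - 1*32 = -3 - 32 = -35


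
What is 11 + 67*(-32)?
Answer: -2133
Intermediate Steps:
11 + 67*(-32) = 11 - 2144 = -2133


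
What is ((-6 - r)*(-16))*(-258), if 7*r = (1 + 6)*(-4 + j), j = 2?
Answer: -16512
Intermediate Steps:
r = -2 (r = ((1 + 6)*(-4 + 2))/7 = (7*(-2))/7 = (1/7)*(-14) = -2)
((-6 - r)*(-16))*(-258) = ((-6 - 1*(-2))*(-16))*(-258) = ((-6 + 2)*(-16))*(-258) = -4*(-16)*(-258) = 64*(-258) = -16512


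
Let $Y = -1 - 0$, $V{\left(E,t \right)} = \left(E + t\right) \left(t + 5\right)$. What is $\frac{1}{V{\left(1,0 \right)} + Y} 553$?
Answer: $\frac{553}{4} \approx 138.25$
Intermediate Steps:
$V{\left(E,t \right)} = \left(5 + t\right) \left(E + t\right)$ ($V{\left(E,t \right)} = \left(E + t\right) \left(5 + t\right) = \left(5 + t\right) \left(E + t\right)$)
$Y = -1$ ($Y = -1 + 0 = -1$)
$\frac{1}{V{\left(1,0 \right)} + Y} 553 = \frac{1}{\left(0^{2} + 5 \cdot 1 + 5 \cdot 0 + 1 \cdot 0\right) - 1} \cdot 553 = \frac{1}{\left(0 + 5 + 0 + 0\right) - 1} \cdot 553 = \frac{1}{5 - 1} \cdot 553 = \frac{1}{4} \cdot 553 = \frac{553}{4}$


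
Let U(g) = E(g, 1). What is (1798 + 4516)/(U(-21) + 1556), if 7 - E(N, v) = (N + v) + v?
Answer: 451/113 ≈ 3.9911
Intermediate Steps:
E(N, v) = 7 - N - 2*v (E(N, v) = 7 - ((N + v) + v) = 7 - (N + 2*v) = 7 + (-N - 2*v) = 7 - N - 2*v)
U(g) = 5 - g (U(g) = 7 - g - 2*1 = 7 - g - 2 = 5 - g)
(1798 + 4516)/(U(-21) + 1556) = (1798 + 4516)/((5 - 1*(-21)) + 1556) = 6314/((5 + 21) + 1556) = 6314/(26 + 1556) = 6314/1582 = 6314*(1/1582) = 451/113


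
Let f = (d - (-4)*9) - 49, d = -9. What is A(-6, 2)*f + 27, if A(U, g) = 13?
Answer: -259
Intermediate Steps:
f = -22 (f = (-9 - (-4)*9) - 49 = (-9 - 1*(-36)) - 49 = (-9 + 36) - 49 = 27 - 49 = -22)
A(-6, 2)*f + 27 = 13*(-22) + 27 = -286 + 27 = -259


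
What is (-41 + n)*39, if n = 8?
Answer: -1287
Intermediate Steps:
(-41 + n)*39 = (-41 + 8)*39 = -33*39 = -1287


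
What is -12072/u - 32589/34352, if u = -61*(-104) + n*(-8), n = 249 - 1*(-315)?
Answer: -59300049/7866608 ≈ -7.5382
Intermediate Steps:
n = 564 (n = 249 + 315 = 564)
u = 1832 (u = -61*(-104) + 564*(-8) = 6344 - 4512 = 1832)
-12072/u - 32589/34352 = -12072/1832 - 32589/34352 = -12072*1/1832 - 32589*1/34352 = -1509/229 - 32589/34352 = -59300049/7866608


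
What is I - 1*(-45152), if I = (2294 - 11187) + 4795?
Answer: 41054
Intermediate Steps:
I = -4098 (I = -8893 + 4795 = -4098)
I - 1*(-45152) = -4098 - 1*(-45152) = -4098 + 45152 = 41054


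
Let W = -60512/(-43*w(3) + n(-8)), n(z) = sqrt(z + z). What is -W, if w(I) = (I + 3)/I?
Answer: -1301008/1853 - 60512*I/1853 ≈ -702.11 - 32.656*I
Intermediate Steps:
n(z) = sqrt(2)*sqrt(z) (n(z) = sqrt(2*z) = sqrt(2)*sqrt(z))
w(I) = (3 + I)/I
W = -15128*(-86 - 4*I)/1853 (W = -60512/(-43*(3 + 3)/3 + sqrt(2)*sqrt(-8)) = -60512/(-43*6/3 + sqrt(2)*(2*I*sqrt(2))) = -60512/(-43*2 + 4*I) = -60512*(-86 - 4*I)/7412 = -15128*(-86 - 4*I)/1853 ≈ 702.11 + 32.656*I)
-W = -(1301008/1853 + 60512*I/1853) = -1301008/1853 - 60512*I/1853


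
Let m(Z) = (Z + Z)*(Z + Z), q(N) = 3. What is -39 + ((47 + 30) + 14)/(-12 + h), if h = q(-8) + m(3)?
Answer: -962/27 ≈ -35.630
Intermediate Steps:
m(Z) = 4*Z² (m(Z) = (2*Z)*(2*Z) = 4*Z²)
h = 39 (h = 3 + 4*3² = 3 + 4*9 = 3 + 36 = 39)
-39 + ((47 + 30) + 14)/(-12 + h) = -39 + ((47 + 30) + 14)/(-12 + 39) = -39 + (77 + 14)/27 = -39 + (1/27)*91 = -39 + 91/27 = -962/27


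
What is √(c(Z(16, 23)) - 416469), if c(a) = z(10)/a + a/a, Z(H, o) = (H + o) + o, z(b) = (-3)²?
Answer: I*√1600902434/62 ≈ 645.34*I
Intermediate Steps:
z(b) = 9
Z(H, o) = H + 2*o
c(a) = 1 + 9/a (c(a) = 9/a + a/a = 9/a + 1 = 1 + 9/a)
√(c(Z(16, 23)) - 416469) = √((9 + (16 + 2*23))/(16 + 2*23) - 416469) = √((9 + (16 + 46))/(16 + 46) - 416469) = √((9 + 62)/62 - 416469) = √((1/62)*71 - 416469) = √(71/62 - 416469) = √(-25821007/62) = I*√1600902434/62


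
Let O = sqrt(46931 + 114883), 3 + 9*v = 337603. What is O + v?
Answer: 337600/9 + sqrt(161814) ≈ 37913.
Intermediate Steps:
v = 337600/9 (v = -1/3 + (1/9)*337603 = -1/3 + 337603/9 = 337600/9 ≈ 37511.)
O = sqrt(161814) ≈ 402.26
O + v = sqrt(161814) + 337600/9 = 337600/9 + sqrt(161814)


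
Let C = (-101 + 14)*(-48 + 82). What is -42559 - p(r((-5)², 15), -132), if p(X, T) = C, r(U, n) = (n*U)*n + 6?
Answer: -39601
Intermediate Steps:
C = -2958 (C = -87*34 = -2958)
r(U, n) = 6 + U*n² (r(U, n) = (U*n)*n + 6 = U*n² + 6 = 6 + U*n²)
p(X, T) = -2958
-42559 - p(r((-5)², 15), -132) = -42559 - 1*(-2958) = -42559 + 2958 = -39601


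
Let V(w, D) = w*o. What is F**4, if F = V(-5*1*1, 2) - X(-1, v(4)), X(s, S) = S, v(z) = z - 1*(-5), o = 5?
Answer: 1336336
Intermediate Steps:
v(z) = 5 + z (v(z) = z + 5 = 5 + z)
V(w, D) = 5*w (V(w, D) = w*5 = 5*w)
F = -34 (F = 5*(-5*1*1) - (5 + 4) = 5*(-5*1) - 1*9 = 5*(-5) - 9 = -25 - 9 = -34)
F**4 = (-34)**4 = 1336336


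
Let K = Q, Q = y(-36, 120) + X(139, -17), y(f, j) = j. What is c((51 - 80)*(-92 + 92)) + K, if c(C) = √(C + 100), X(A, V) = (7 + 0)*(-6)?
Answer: 88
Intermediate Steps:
X(A, V) = -42 (X(A, V) = 7*(-6) = -42)
Q = 78 (Q = 120 - 42 = 78)
c(C) = √(100 + C)
K = 78
c((51 - 80)*(-92 + 92)) + K = √(100 + (51 - 80)*(-92 + 92)) + 78 = √(100 - 29*0) + 78 = √(100 + 0) + 78 = √100 + 78 = 10 + 78 = 88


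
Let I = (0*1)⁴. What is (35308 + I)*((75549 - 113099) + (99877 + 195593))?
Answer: 9106639360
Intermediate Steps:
I = 0 (I = 0⁴ = 0)
(35308 + I)*((75549 - 113099) + (99877 + 195593)) = (35308 + 0)*((75549 - 113099) + (99877 + 195593)) = 35308*(-37550 + 295470) = 35308*257920 = 9106639360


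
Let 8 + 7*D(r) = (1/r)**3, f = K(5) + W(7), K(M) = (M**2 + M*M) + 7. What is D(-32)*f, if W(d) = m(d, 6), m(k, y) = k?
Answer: -262145/3584 ≈ -73.143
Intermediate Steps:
K(M) = 7 + 2*M**2 (K(M) = (M**2 + M**2) + 7 = 2*M**2 + 7 = 7 + 2*M**2)
W(d) = d
f = 64 (f = (7 + 2*5**2) + 7 = (7 + 2*25) + 7 = (7 + 50) + 7 = 57 + 7 = 64)
D(r) = -8/7 + 1/(7*r**3) (D(r) = -8/7 + (1/r)**3/7 = -8/7 + 1/(7*r**3))
D(-32)*f = (-8/7 + (1/7)/(-32)**3)*64 = (-8/7 + (1/7)*(-1/32768))*64 = (-8/7 - 1/229376)*64 = -262145/229376*64 = -262145/3584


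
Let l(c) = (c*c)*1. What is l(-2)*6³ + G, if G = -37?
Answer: 827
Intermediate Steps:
l(c) = c² (l(c) = c²*1 = c²)
l(-2)*6³ + G = (-2)²*6³ - 37 = 4*216 - 37 = 864 - 37 = 827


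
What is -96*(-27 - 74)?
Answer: 9696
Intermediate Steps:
-96*(-27 - 74) = -96*(-101) = 9696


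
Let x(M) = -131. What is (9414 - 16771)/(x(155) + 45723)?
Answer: -7357/45592 ≈ -0.16137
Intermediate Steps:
(9414 - 16771)/(x(155) + 45723) = (9414 - 16771)/(-131 + 45723) = -7357/45592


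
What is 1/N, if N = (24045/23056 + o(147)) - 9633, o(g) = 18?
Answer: -23056/221659395 ≈ -0.00010402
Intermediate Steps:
N = -221659395/23056 (N = (24045/23056 + 18) - 9633 = 439053/23056 - 9633 = -221659395/23056 ≈ -9614.0)
1/N = 1/(-221659395/23056) = -23056/221659395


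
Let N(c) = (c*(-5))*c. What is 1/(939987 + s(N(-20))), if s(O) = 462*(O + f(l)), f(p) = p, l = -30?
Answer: 1/2127 ≈ 0.00047015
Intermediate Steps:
N(c) = -5*c² (N(c) = (-5*c)*c = -5*c²)
s(O) = -13860 + 462*O (s(O) = 462*(O - 30) = 462*(-30 + O) = -13860 + 462*O)
1/(939987 + s(N(-20))) = 1/(939987 + (-13860 + 462*(-5*(-20)²))) = 1/(939987 + (-13860 + 462*(-5*400))) = 1/(939987 + (-13860 + 462*(-2000))) = 1/(939987 + (-13860 - 924000)) = 1/(939987 - 937860) = 1/2127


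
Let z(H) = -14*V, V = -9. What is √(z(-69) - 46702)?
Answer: 4*I*√2911 ≈ 215.81*I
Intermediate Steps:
z(H) = 126 (z(H) = -14*(-9) = 126)
√(z(-69) - 46702) = √(126 - 46702) = √(-46576) = 4*I*√2911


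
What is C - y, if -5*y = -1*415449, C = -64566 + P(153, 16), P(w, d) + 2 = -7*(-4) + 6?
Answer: -738119/5 ≈ -1.4762e+5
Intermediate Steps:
P(w, d) = 32 (P(w, d) = -2 + (-7*(-4) + 6) = -2 + (28 + 6) = -2 + 34 = 32)
C = -64534 (C = -64566 + 32 = -64534)
y = 415449/5 (y = -(-1)*415449/5 = -⅕*(-415449) = 415449/5 ≈ 83090.)
C - y = -64534 - 1*415449/5 = -64534 - 415449/5 = -738119/5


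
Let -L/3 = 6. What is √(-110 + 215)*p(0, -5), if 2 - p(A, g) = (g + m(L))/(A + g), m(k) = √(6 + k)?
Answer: √105 + 6*I*√35/5 ≈ 10.247 + 7.0993*I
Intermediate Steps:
L = -18 (L = -3*6 = -18)
p(A, g) = 2 - (g + 2*I*√3)/(A + g) (p(A, g) = 2 - (g + √(6 - 18))/(A + g) = 2 - (g + √(-12))/(A + g) = 2 - (g + 2*I*√3)/(A + g))
√(-110 + 215)*p(0, -5) = √(-110 + 215)*((-5 + 2*0 - 2*I*√3)/(0 - 5)) = √105*((-5 + 0 - 2*I*√3)/(-5)) = √105*(-(-5 - 2*I*√3)/5) = √105*(1 + 2*I*√3/5)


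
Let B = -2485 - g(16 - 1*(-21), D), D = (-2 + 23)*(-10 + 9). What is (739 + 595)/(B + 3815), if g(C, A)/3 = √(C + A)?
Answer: 667/659 ≈ 1.0121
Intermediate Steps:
D = -21 (D = 21*(-1) = -21)
g(C, A) = 3*√(A + C) (g(C, A) = 3*√(C + A) = 3*√(A + C))
B = -2497 (B = -2485 - 3*√(-21 + (16 - 1*(-21))) = -2485 - 3*√(-21 + (16 + 21)) = -2485 - 3*√(-21 + 37) = -2485 - 3*√16 = -2485 - 3*4 = -2485 - 1*12 = -2485 - 12 = -2497)
(739 + 595)/(B + 3815) = (739 + 595)/(-2497 + 3815) = 1334/1318 = 1334*(1/1318) = 667/659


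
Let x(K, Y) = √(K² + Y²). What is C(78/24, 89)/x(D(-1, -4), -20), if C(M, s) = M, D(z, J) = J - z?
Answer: 13*√409/1636 ≈ 0.16070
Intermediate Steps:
C(78/24, 89)/x(D(-1, -4), -20) = (78/24)/(√((-4 - 1*(-1))² + (-20)²)) = (78*(1/24))/(√((-4 + 1)² + 400)) = 13/(4*(√((-3)² + 400))) = 13/(4*(√(9 + 400))) = 13/(4*(√409)) = 13*(√409/409)/4 = 13*√409/1636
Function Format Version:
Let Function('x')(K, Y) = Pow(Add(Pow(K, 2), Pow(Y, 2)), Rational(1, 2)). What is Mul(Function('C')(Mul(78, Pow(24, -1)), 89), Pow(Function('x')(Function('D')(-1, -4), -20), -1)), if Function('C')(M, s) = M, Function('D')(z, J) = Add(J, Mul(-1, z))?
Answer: Mul(Rational(13, 1636), Pow(409, Rational(1, 2))) ≈ 0.16070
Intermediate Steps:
Mul(Function('C')(Mul(78, Pow(24, -1)), 89), Pow(Function('x')(Function('D')(-1, -4), -20), -1)) = Mul(Mul(78, Pow(24, -1)), Pow(Pow(Add(Pow(Add(-4, Mul(-1, -1)), 2), Pow(-20, 2)), Rational(1, 2)), -1)) = Mul(Mul(78, Rational(1, 24)), Pow(Pow(Add(Pow(Add(-4, 1), 2), 400), Rational(1, 2)), -1)) = Mul(Rational(13, 4), Pow(Pow(Add(Pow(-3, 2), 400), Rational(1, 2)), -1)) = Mul(Rational(13, 4), Pow(Pow(Add(9, 400), Rational(1, 2)), -1)) = Mul(Rational(13, 4), Pow(Pow(409, Rational(1, 2)), -1)) = Mul(Rational(13, 4), Mul(Rational(1, 409), Pow(409, Rational(1, 2)))) = Mul(Rational(13, 1636), Pow(409, Rational(1, 2)))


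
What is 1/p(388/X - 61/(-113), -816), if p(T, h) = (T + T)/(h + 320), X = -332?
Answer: 1162996/2949 ≈ 394.37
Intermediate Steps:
p(T, h) = 2*T/(320 + h) (p(T, h) = (2*T)/(320 + h) = 2*T/(320 + h))
1/p(388/X - 61/(-113), -816) = 1/(2*(388/(-332) - 61/(-113))/(320 - 816)) = 1/(2*(388*(-1/332) - 61*(-1/113))/(-496)) = 1/(2*(-97/83 + 61/113)*(-1/496)) = 1/(2*(-5898/9379)*(-1/496)) = 1/(2949/1162996) = 1162996/2949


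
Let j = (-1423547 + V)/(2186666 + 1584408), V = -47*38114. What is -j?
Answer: 3214905/3771074 ≈ 0.85252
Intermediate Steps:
V = -1791358
j = -3214905/3771074 (j = (-1423547 - 1791358)/(2186666 + 1584408) = -3214905/3771074 ≈ -0.85252)
-j = -1*(-3214905/3771074) = 3214905/3771074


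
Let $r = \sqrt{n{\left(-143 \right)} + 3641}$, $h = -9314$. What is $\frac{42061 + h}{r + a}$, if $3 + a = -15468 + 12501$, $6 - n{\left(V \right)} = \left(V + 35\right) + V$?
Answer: $- \frac{48629295}{4408501} - \frac{32747 \sqrt{3898}}{8817002} \approx -11.263$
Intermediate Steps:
$n{\left(V \right)} = -29 - 2 V$ ($n{\left(V \right)} = 6 - \left(\left(V + 35\right) + V\right) = 6 - \left(\left(35 + V\right) + V\right) = 6 - \left(35 + 2 V\right) = -29 - 2 V$)
$r = \sqrt{3898}$ ($r = \sqrt{\left(-29 - -286\right) + 3641} = \sqrt{\left(-29 + 286\right) + 3641} = \sqrt{257 + 3641} = \sqrt{3898} \approx 62.434$)
$a = -2970$ ($a = -3 + \left(-15468 + 12501\right) = -3 - 2967 = -2970$)
$\frac{42061 + h}{r + a} = \frac{42061 - 9314}{\sqrt{3898} - 2970} = \frac{32747}{-2970 + \sqrt{3898}}$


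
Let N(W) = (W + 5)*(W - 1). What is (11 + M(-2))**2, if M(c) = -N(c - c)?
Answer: 256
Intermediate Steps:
N(W) = (-1 + W)*(5 + W) (N(W) = (5 + W)*(-1 + W) = (-1 + W)*(5 + W))
M(c) = 5 (M(c) = -(-5 + (c - c)**2 + 4*(c - c)) = -(-5 + 0**2 + 4*0) = -(-5 + 0 + 0) = -1*(-5) = 5)
(11 + M(-2))**2 = (11 + 5)**2 = 16**2 = 256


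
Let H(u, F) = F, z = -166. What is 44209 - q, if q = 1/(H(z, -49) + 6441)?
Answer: 282583927/6392 ≈ 44209.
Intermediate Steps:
q = 1/6392 (q = 1/(-49 + 6441) = 1/6392 ≈ 0.00015645)
44209 - q = 44209 - 1*1/6392 = 44209 - 1/6392 = 282583927/6392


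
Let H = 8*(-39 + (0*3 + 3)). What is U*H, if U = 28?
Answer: -8064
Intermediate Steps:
H = -288 (H = 8*(-39 + (0 + 3)) = 8*(-39 + 3) = 8*(-36) = -288)
U*H = 28*(-288) = -8064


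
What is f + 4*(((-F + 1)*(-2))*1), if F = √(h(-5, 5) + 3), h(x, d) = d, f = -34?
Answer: -42 + 16*√2 ≈ -19.373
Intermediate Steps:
F = 2*√2 (F = √(5 + 3) = √8 = 2*√2 ≈ 2.8284)
f + 4*(((-F + 1)*(-2))*1) = -34 + 4*(((-2*√2 + 1)*(-2))*1) = -34 + 4*(((1 - 2*√2)*(-2))*1) = -34 + 4*((-2 + 4*√2)*1) = -34 + 4*(-2 + 4*√2) = -34 + (-8 + 16*√2) = -42 + 16*√2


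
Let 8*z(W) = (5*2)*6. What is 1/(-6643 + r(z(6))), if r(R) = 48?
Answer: -1/6595 ≈ -0.00015163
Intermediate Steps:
z(W) = 15/2 (z(W) = ((5*2)*6)/8 = (10*6)/8 = (⅛)*60 = 15/2)
1/(-6643 + r(z(6))) = 1/(-6643 + 48) = 1/(-6595) = -1/6595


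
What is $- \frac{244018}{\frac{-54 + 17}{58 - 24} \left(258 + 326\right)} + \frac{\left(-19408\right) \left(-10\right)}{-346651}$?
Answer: $\frac{717958791443}{1872608702} \approx 383.4$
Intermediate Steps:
$- \frac{244018}{\frac{-54 + 17}{58 - 24} \left(258 + 326\right)} + \frac{\left(-19408\right) \left(-10\right)}{-346651} = - \frac{244018}{- \frac{37}{34} \cdot 584} + 194080 \left(- \frac{1}{346651}\right) = - \frac{244018}{\left(-37\right) \frac{1}{34} \cdot 584} - \frac{194080}{346651} = - \frac{244018}{\left(- \frac{37}{34}\right) 584} - \frac{194080}{346651} = - \frac{244018}{- \frac{10804}{17}} - \frac{194080}{346651} = \left(-244018\right) \left(- \frac{17}{10804}\right) - \frac{194080}{346651} = \frac{2074153}{5402} - \frac{194080}{346651} = \frac{717958791443}{1872608702}$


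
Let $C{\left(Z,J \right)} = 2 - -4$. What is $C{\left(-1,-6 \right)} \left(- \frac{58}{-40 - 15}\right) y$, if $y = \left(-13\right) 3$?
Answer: $- \frac{13572}{55} \approx -246.76$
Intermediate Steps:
$C{\left(Z,J \right)} = 6$ ($C{\left(Z,J \right)} = 2 + 4 = 6$)
$y = -39$
$C{\left(-1,-6 \right)} \left(- \frac{58}{-40 - 15}\right) y = 6 \left(- \frac{58}{-40 - 15}\right) \left(-39\right) = 6 \left(- \frac{58}{-55}\right) \left(-39\right) = 6 \left(\left(-58\right) \left(- \frac{1}{55}\right)\right) \left(-39\right) = 6 \cdot \frac{58}{55} \left(-39\right) = \frac{348}{55} \left(-39\right) = - \frac{13572}{55}$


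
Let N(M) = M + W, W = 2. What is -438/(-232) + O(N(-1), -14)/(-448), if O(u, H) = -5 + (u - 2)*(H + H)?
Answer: 23861/12992 ≈ 1.8366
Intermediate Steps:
N(M) = 2 + M (N(M) = M + 2 = 2 + M)
O(u, H) = -5 + 2*H*(-2 + u) (O(u, H) = -5 + (-2 + u)*(2*H) = -5 + 2*H*(-2 + u))
-438/(-232) + O(N(-1), -14)/(-448) = -438/(-232) + (-5 - 4*(-14) + 2*(-14)*(2 - 1))/(-448) = -438*(-1/232) + (-5 + 56 + 2*(-14)*1)*(-1/448) = 219/116 + (-5 + 56 - 28)*(-1/448) = 219/116 + 23*(-1/448) = 219/116 - 23/448 = 23861/12992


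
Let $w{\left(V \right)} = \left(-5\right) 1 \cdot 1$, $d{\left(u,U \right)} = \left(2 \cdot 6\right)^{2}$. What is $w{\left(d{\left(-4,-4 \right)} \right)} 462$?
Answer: $-2310$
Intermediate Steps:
$d{\left(u,U \right)} = 144$ ($d{\left(u,U \right)} = 12^{2} = 144$)
$w{\left(V \right)} = -5$ ($w{\left(V \right)} = \left(-5\right) 1 = -5$)
$w{\left(d{\left(-4,-4 \right)} \right)} 462 = \left(-5\right) 462 = -2310$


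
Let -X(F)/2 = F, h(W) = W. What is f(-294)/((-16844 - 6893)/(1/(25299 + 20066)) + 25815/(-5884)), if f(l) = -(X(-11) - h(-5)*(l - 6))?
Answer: -8696552/6336061891235 ≈ -1.3725e-6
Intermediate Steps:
X(F) = -2*F
f(l) = 8 - 5*l (f(l) = -(-2*(-11) - (-5)*(l - 6)) = -(22 - (-5)*(-6 + l)) = -(22 - (30 - 5*l)) = -(22 + (-30 + 5*l)) = -(-8 + 5*l) = 8 - 5*l)
f(-294)/((-16844 - 6893)/(1/(25299 + 20066)) + 25815/(-5884)) = (8 - 5*(-294))/((-16844 - 6893)/(1/(25299 + 20066)) + 25815/(-5884)) = (8 + 1470)/(-23737/(1/45365) + 25815*(-1/5884)) = 1478/(-23737/1/45365 - 25815/5884) = 1478/(-23737*45365 - 25815/5884) = 1478/(-1076829005 - 25815/5884) = 1478/(-6336061891235/5884) = 1478*(-5884/6336061891235) = -8696552/6336061891235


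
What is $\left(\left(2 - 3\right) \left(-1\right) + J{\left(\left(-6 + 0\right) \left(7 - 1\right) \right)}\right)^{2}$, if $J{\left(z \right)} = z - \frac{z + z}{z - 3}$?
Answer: $\frac{229441}{169} \approx 1357.6$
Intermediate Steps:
$J{\left(z \right)} = z - \frac{2 z}{-3 + z}$
$\left(\left(2 - 3\right) \left(-1\right) + J{\left(\left(-6 + 0\right) \left(7 - 1\right) \right)}\right)^{2} = \left(\left(2 - 3\right) \left(-1\right) + \frac{\left(-6 + 0\right) \left(7 - 1\right) \left(-5 + \left(-6 + 0\right) \left(7 - 1\right)\right)}{-3 + \left(-6 + 0\right) \left(7 - 1\right)}\right)^{2} = \left(\left(-1\right) \left(-1\right) + \frac{\left(-6\right) 6 \left(-5 - 36\right)}{-3 - 36}\right)^{2} = \left(1 - \frac{36 \left(-5 - 36\right)}{-3 - 36}\right)^{2} = \left(1 - 36 \frac{1}{-39} \left(-41\right)\right)^{2} = \left(1 - \left(- \frac{12}{13}\right) \left(-41\right)\right)^{2} = \left(1 - \frac{492}{13}\right)^{2} = \left(- \frac{479}{13}\right)^{2} = \frac{229441}{169}$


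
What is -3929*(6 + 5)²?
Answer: -475409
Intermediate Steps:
-3929*(6 + 5)² = -3929*11² = -3929*121 = -475409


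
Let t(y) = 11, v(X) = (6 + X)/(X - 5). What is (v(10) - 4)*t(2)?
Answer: -44/5 ≈ -8.8000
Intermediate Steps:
v(X) = (6 + X)/(-5 + X)
(v(10) - 4)*t(2) = ((6 + 10)/(-5 + 10) - 4)*11 = (16/5 - 4)*11 = -⅘*11 = -44/5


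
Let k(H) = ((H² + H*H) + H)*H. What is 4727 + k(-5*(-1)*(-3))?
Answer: -1798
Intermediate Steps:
k(H) = H*(H + 2*H²) (k(H) = ((H² + H²) + H)*H = (2*H² + H)*H = (H + 2*H²)*H = H*(H + 2*H²))
4727 + k(-5*(-1)*(-3)) = 4727 + (-5*(-1)*(-3))²*(1 + 2*(-5*(-1)*(-3))) = 4727 + (5*(-3))²*(1 + 2*(5*(-3))) = 4727 + (-15)²*(1 + 2*(-15)) = 4727 + 225*(1 - 30) = 4727 + 225*(-29) = 4727 - 6525 = -1798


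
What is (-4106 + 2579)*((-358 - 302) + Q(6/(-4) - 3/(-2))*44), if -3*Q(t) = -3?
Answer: 940632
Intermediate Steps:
Q(t) = 1 (Q(t) = -⅓*(-3) = 1)
(-4106 + 2579)*((-358 - 302) + Q(6/(-4) - 3/(-2))*44) = (-4106 + 2579)*((-358 - 302) + 1*44) = -1527*(-660 + 44) = -1527*(-616) = 940632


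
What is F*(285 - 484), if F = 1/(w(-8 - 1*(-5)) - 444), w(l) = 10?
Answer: 199/434 ≈ 0.45853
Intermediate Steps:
F = -1/434 (F = 1/(10 - 444) = 1/(-434) = -1/434 ≈ -0.0023041)
F*(285 - 484) = -(285 - 484)/434 = -1/434*(-199) = 199/434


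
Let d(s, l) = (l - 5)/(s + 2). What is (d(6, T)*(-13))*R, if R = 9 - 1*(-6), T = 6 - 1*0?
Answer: -195/8 ≈ -24.375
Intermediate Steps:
T = 6 (T = 6 + 0 = 6)
d(s, l) = (-5 + l)/(2 + s)
R = 15 (R = 9 + 6 = 15)
(d(6, T)*(-13))*R = (((-5 + 6)/(2 + 6))*(-13))*15 = ((1/8)*(-13))*15 = (((⅛)*1)*(-13))*15 = ((⅛)*(-13))*15 = -13/8*15 = -195/8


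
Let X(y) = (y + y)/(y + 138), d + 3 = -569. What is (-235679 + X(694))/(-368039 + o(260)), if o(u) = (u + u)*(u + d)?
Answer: 49020885/110298032 ≈ 0.44444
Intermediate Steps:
d = -572 (d = -3 - 569 = -572)
X(y) = 2*y/(138 + y) (X(y) = (2*y)/(138 + y) = 2*y/(138 + y))
o(u) = 2*u*(-572 + u) (o(u) = (u + u)*(u - 572) = (2*u)*(-572 + u) = 2*u*(-572 + u))
(-235679 + X(694))/(-368039 + o(260)) = (-235679 + 2*694/(138 + 694))/(-368039 + 2*260*(-572 + 260)) = (-235679 + 2*694/832)/(-368039 + 2*260*(-312)) = (-235679 + 2*694*(1/832))/(-368039 - 162240) = (-235679 + 347/208)/(-530279) = -49020885/208*(-1/530279) = 49020885/110298032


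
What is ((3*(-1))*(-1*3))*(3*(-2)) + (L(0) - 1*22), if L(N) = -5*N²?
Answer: -76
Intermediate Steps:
((3*(-1))*(-1*3))*(3*(-2)) + (L(0) - 1*22) = ((3*(-1))*(-1*3))*(3*(-2)) + (-5*0² - 1*22) = -3*(-3)*(-6) + (-5*0 - 22) = 9*(-6) + (0 - 22) = -54 - 22 = -76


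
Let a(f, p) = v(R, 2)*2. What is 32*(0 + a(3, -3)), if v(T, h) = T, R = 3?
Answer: 192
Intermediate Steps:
a(f, p) = 6 (a(f, p) = 3*2 = 6)
32*(0 + a(3, -3)) = 32*(0 + 6) = 32*6 = 192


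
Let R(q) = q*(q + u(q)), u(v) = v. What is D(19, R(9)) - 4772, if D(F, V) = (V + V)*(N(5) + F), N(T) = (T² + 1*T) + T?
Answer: 12724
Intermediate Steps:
R(q) = 2*q² (R(q) = q*(q + q) = q*(2*q) = 2*q²)
N(T) = T² + 2*T (N(T) = (T² + T) + T = (T + T²) + T = T² + 2*T)
D(F, V) = 2*V*(35 + F) (D(F, V) = (V + V)*(5*(2 + 5) + F) = (2*V)*(5*7 + F) = (2*V)*(35 + F) = 2*V*(35 + F))
D(19, R(9)) - 4772 = 2*(2*9²)*(35 + 19) - 4772 = 2*(2*81)*54 - 4772 = 2*162*54 - 4772 = 17496 - 4772 = 12724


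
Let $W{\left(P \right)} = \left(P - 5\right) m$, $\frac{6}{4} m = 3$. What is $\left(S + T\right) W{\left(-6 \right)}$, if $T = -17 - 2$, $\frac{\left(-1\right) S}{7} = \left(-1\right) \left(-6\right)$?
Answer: $1342$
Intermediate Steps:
$m = 2$ ($m = \frac{2}{3} \cdot 3 = 2$)
$W{\left(P \right)} = -10 + 2 P$ ($W{\left(P \right)} = \left(P - 5\right) 2 = \left(-5 + P\right) 2 = -10 + 2 P$)
$S = -42$ ($S = - 7 \left(\left(-1\right) \left(-6\right)\right) = \left(-7\right) 6 = -42$)
$T = -19$ ($T = -17 - 2 = -19$)
$\left(S + T\right) W{\left(-6 \right)} = \left(-42 - 19\right) \left(-10 + 2 \left(-6\right)\right) = - 61 \left(-10 - 12\right) = \left(-61\right) \left(-22\right) = 1342$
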